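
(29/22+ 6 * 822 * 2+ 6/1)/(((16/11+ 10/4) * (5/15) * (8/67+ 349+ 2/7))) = 101852261/4752259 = 21.43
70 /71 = 0.99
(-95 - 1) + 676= 580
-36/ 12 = -3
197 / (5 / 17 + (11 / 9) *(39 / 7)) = 27.73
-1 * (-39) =39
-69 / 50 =-1.38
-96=-96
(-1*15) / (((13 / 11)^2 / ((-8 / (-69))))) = -4840 / 3887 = -1.25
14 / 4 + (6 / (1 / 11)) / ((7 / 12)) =1633 / 14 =116.64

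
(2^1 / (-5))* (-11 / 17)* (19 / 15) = 0.33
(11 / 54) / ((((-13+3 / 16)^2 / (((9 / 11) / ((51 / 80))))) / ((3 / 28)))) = 0.00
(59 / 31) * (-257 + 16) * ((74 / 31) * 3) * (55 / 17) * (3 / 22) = -23674635 / 16337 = -1449.14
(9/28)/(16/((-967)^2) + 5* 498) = 8415801/65194405528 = 0.00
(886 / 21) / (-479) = -886 / 10059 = -0.09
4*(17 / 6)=34 / 3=11.33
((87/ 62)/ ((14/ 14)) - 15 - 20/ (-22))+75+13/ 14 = 150956/ 2387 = 63.24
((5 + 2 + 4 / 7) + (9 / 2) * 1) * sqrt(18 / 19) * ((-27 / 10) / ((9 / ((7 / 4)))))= -1521 * sqrt(38) / 1520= -6.17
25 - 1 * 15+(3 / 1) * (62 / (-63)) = 7.05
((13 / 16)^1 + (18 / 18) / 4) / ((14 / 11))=0.83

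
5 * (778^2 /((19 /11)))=1752137.89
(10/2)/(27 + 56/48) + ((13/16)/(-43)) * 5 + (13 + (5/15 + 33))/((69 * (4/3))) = 4706647/8022768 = 0.59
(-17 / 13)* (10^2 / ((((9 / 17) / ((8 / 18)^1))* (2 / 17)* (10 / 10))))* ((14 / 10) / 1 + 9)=-786080 / 81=-9704.69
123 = 123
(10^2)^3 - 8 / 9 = 8999992 / 9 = 999999.11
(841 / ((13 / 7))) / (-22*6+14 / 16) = -47096 / 13637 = -3.45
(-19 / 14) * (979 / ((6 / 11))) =-204611 / 84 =-2435.85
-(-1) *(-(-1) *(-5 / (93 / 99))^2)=27225 / 961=28.33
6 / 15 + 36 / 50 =1.12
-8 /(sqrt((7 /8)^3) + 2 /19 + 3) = -4591616 /1658449 + 323456 * sqrt(14) /1658449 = -2.04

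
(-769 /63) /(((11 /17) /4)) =-52292 /693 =-75.46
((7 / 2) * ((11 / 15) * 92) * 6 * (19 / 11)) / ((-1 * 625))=-12236 / 3125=-3.92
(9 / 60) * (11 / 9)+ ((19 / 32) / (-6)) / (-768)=135263 / 737280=0.18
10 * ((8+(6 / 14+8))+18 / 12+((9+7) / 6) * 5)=6565 / 21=312.62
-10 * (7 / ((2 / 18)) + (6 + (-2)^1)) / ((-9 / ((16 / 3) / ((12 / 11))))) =363.95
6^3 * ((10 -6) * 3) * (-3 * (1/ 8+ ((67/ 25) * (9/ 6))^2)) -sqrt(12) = -79147044/ 625 -2 * sqrt(3) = -126638.73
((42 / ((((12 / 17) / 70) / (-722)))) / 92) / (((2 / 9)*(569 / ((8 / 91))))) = -3866310 / 170131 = -22.73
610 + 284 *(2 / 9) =673.11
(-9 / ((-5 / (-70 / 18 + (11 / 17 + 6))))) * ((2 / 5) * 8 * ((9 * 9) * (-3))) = -1640736 / 425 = -3860.56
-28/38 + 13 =12.26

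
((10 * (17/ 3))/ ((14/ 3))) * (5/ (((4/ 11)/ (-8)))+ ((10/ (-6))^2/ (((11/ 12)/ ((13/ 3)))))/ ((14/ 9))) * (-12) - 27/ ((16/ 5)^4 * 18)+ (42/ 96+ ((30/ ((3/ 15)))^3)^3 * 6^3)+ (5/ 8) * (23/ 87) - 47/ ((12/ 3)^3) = 51037927041024000090956097907049/ 6146359296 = 8303765625000000014798.37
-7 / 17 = -0.41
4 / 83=0.05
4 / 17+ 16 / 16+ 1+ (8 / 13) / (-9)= 4310 / 1989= 2.17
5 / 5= 1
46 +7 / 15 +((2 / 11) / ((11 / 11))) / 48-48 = -673 / 440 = -1.53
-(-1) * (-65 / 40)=-13 / 8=-1.62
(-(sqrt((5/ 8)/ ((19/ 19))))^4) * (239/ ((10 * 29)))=-1195/ 3712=-0.32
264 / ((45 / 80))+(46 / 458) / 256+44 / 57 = 523630005 / 1113856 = 470.11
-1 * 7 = -7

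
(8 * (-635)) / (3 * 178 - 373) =-5080 / 161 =-31.55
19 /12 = 1.58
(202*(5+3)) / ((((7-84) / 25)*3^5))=-2.16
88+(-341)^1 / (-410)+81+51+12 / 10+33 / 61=5566543 / 25010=222.57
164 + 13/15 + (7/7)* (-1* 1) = 2458/15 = 163.87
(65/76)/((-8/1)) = -65/608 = -0.11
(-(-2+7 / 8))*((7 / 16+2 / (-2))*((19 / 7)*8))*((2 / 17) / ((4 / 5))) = -7695 / 3808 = -2.02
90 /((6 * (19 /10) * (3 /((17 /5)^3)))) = 9826 /95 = 103.43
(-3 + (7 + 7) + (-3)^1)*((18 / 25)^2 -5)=-22408 / 625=-35.85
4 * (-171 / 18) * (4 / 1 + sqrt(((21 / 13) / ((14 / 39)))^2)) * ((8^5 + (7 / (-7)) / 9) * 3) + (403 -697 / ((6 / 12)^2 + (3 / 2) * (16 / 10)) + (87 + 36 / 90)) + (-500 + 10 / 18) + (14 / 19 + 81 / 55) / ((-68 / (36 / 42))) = -3766930326142631 / 118634670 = -31752356.42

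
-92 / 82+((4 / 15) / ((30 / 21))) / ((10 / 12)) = -4602 / 5125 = -0.90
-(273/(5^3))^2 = -74529/15625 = -4.77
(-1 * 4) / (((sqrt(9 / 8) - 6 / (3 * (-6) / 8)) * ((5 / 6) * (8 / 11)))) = -6336 / 2155 + 1782 * sqrt(2) / 2155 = -1.77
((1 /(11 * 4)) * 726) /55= 3 /10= 0.30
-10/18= -5/9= -0.56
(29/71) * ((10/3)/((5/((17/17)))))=58/213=0.27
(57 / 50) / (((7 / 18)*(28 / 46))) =11799 / 2450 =4.82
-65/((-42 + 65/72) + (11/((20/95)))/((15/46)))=-23400/42889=-0.55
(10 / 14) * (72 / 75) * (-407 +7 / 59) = -576144 / 2065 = -279.00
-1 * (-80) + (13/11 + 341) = 4644/11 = 422.18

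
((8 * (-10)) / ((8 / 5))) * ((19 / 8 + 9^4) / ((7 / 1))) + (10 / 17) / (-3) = -9563815 / 204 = -46881.45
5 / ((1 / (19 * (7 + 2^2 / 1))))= 1045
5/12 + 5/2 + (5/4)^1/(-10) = 67/24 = 2.79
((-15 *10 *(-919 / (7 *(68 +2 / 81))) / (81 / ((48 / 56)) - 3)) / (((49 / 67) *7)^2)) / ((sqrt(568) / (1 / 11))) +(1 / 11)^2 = 1670783355 *sqrt(142) / 43236322093426 +1 / 121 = 0.01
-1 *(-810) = 810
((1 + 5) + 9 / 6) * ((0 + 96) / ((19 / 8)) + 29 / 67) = 306.40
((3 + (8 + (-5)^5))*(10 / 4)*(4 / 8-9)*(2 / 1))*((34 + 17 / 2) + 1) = 11514015 / 2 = 5757007.50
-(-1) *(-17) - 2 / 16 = -137 / 8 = -17.12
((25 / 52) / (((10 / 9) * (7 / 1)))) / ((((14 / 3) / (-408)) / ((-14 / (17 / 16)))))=6480 / 91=71.21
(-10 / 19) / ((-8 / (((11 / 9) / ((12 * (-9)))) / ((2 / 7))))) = -385 / 147744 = -0.00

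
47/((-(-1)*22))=47/22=2.14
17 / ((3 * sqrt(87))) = 0.61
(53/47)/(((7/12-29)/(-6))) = 3816/16027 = 0.24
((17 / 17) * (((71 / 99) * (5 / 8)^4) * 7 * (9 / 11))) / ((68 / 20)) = 0.18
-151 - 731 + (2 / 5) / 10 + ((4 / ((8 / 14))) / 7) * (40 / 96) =-264463 / 300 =-881.54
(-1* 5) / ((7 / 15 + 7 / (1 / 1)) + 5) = -75 / 187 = -0.40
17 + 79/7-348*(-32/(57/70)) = 1822642/133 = 13704.08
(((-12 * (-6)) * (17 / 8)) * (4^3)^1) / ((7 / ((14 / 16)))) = 1224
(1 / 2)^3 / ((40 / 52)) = 13 / 80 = 0.16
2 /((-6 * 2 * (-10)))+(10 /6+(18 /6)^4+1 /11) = 82.77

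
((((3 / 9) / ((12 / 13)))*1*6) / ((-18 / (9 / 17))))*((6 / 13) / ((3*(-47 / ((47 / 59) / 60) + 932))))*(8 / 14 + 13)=0.00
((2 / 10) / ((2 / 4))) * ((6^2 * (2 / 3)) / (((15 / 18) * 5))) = 2.30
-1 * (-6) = 6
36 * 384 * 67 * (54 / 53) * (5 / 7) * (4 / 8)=337029.87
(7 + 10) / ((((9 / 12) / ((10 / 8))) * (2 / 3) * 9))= 85 / 18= 4.72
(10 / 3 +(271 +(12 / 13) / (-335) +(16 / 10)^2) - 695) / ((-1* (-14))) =-13656499 / 457275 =-29.86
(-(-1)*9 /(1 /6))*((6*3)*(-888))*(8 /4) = -1726272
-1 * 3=-3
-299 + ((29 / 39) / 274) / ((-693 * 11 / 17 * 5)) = -121781770603 / 407296890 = -299.00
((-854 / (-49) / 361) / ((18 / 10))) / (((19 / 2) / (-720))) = -97600 / 48013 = -2.03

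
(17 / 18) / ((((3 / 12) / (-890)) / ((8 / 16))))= -15130 / 9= -1681.11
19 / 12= 1.58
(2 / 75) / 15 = 2 / 1125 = 0.00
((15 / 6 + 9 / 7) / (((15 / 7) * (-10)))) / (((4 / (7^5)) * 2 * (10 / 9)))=-2672313 / 8000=-334.04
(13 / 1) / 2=13 / 2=6.50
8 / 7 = 1.14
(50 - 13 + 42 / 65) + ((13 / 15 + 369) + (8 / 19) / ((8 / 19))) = 15932 / 39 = 408.51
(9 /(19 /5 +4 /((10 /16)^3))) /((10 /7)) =0.31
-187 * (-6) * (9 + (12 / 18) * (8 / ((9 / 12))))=54230 / 3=18076.67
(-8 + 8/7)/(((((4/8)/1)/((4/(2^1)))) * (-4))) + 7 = 97/7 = 13.86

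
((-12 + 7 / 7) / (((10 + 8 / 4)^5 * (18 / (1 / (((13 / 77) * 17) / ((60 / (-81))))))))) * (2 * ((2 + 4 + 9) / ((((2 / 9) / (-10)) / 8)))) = -105875 / 15466464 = -0.01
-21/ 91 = -3/ 13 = -0.23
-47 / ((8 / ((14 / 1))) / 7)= -2303 / 4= -575.75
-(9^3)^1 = -729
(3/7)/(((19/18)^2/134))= 130248/2527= 51.54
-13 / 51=-0.25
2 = 2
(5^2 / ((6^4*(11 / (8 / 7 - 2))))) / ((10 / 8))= -5 / 4158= -0.00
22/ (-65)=-22/ 65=-0.34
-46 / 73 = -0.63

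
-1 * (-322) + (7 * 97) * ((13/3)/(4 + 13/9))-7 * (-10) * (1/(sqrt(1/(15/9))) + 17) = 70 * sqrt(15)/3 + 14367/7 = 2142.80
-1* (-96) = 96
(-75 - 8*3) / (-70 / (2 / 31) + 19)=99 / 1066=0.09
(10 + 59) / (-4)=-69 / 4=-17.25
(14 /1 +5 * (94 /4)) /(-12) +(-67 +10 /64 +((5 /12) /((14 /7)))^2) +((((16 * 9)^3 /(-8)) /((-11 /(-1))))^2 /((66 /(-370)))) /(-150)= 164947560221941 /3833280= 43030397.00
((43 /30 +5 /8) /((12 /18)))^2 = 61009 /6400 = 9.53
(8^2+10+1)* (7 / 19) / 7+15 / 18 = 545 / 114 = 4.78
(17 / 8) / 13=17 / 104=0.16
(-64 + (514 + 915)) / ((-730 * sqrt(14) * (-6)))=13 * sqrt(14) / 584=0.08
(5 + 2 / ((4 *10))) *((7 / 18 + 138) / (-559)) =-1.25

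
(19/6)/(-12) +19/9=133/72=1.85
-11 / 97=-0.11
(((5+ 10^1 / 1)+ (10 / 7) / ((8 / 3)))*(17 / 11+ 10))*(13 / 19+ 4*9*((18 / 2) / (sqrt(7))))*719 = 516375015 / 5852+ 3217413555*sqrt(7) / 539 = 15881330.22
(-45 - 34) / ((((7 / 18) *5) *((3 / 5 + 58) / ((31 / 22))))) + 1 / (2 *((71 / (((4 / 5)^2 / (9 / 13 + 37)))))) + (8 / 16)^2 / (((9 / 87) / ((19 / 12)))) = 2.85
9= 9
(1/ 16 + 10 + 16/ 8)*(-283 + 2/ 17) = -3412.27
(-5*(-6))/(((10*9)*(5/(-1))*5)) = -1/75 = -0.01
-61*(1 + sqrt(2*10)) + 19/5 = -122*sqrt(5) -286/5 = -330.00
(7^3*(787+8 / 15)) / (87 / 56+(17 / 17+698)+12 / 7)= 226904104 / 589905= 384.65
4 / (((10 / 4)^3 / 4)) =128 / 125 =1.02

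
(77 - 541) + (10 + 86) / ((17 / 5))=-7408 / 17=-435.76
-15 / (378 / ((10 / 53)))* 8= -200 / 3339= -0.06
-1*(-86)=86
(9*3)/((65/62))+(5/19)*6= 33756/1235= 27.33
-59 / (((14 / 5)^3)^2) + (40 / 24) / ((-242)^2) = -40482103705 / 330719809728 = -0.12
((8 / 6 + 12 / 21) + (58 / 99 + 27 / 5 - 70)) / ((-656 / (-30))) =-5249 / 1848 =-2.84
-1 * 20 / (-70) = 2 / 7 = 0.29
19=19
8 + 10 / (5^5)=5002 / 625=8.00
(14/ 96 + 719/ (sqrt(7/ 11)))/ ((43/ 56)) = 1173.99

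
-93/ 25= -3.72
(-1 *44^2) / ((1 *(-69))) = 1936 / 69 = 28.06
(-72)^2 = 5184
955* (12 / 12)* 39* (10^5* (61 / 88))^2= 21654475781250000 / 121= 178962609762396.69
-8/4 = -2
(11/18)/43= 11/774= 0.01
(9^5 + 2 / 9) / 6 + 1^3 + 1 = 531551 / 54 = 9843.54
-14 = -14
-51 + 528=477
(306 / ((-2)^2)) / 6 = 51 / 4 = 12.75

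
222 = 222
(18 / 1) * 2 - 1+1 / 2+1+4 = 81 / 2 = 40.50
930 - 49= 881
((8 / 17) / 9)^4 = 4096 / 547981281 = 0.00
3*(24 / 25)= 72 / 25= 2.88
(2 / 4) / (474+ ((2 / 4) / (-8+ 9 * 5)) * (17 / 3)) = 111 / 105245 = 0.00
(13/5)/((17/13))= 169/85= 1.99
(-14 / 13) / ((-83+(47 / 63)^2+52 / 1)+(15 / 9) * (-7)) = 55566 / 2172755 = 0.03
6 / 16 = 3 / 8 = 0.38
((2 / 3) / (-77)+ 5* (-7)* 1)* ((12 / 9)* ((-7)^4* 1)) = -11095364 / 99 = -112074.38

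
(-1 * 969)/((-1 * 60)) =323/20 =16.15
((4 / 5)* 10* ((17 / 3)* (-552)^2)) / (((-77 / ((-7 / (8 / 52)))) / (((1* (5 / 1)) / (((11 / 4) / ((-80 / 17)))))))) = -8450457600 / 121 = -69838492.56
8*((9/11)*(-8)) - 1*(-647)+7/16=104733/176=595.07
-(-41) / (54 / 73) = 2993 / 54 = 55.43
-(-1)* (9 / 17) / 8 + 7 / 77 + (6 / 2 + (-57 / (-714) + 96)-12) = 913545 / 10472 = 87.24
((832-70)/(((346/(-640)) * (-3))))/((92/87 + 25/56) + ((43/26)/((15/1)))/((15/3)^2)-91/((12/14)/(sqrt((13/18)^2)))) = -5791443840000/926573836663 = -6.25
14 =14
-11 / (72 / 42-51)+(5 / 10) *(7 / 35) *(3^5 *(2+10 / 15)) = 22433 / 345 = 65.02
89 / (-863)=-89 / 863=-0.10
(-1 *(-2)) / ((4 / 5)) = 5 / 2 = 2.50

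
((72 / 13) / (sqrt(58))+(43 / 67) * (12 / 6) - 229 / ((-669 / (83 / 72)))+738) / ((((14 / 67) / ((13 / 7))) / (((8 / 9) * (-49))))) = -31032700985 / 108378 - 1072 * sqrt(58) / 29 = -286619.16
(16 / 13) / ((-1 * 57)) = -0.02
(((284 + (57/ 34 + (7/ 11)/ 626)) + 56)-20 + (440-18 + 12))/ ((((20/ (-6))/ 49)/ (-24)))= 78022706076/ 292655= 266603.02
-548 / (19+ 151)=-274 / 85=-3.22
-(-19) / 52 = 19 / 52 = 0.37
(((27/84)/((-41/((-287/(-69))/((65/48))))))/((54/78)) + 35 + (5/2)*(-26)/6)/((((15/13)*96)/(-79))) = -17100577/993600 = -17.21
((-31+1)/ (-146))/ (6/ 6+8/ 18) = 135/ 949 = 0.14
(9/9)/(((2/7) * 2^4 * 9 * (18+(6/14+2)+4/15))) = 245/208608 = 0.00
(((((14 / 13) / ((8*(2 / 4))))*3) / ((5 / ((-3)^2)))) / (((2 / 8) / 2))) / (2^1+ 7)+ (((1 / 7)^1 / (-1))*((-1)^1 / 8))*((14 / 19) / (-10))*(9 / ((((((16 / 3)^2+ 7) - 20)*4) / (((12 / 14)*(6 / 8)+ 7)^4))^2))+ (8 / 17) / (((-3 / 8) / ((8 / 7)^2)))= -8384168094972502854559 / 229879894567196590080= -36.47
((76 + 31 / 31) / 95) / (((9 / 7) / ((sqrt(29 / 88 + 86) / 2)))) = 49 * sqrt(167134) / 6840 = 2.93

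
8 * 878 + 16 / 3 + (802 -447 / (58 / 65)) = 1275487 / 174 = 7330.39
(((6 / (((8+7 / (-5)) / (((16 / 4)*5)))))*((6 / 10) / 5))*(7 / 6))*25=700 / 11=63.64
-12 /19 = -0.63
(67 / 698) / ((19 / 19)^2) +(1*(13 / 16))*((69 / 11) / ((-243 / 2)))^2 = 108780127 / 1108257876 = 0.10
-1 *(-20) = 20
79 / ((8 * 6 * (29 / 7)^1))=553 / 1392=0.40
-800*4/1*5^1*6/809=-96000/809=-118.67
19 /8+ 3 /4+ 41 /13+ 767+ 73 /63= 5074115 /6552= 774.44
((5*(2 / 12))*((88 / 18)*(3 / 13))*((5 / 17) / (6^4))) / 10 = 55 / 2577744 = 0.00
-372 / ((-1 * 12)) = 31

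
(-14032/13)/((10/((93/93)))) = -7016/65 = -107.94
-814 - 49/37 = -30167/37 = -815.32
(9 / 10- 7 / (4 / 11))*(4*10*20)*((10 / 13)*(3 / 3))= -146800 / 13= -11292.31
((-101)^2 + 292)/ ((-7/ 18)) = -26982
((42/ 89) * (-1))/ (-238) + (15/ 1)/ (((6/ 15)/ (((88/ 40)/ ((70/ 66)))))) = 1647699/ 21182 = 77.79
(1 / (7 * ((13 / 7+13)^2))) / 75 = 7 / 811200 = 0.00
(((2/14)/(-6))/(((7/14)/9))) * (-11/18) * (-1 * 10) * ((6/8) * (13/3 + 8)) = -2035/84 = -24.23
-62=-62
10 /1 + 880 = 890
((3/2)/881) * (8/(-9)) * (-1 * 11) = 44/2643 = 0.02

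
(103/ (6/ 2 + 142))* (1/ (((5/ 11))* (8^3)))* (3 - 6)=-3399/ 371200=-0.01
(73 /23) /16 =73 /368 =0.20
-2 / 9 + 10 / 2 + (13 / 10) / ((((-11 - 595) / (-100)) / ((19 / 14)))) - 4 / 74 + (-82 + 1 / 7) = -5168873 / 67266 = -76.84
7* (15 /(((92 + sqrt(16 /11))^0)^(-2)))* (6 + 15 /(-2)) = -315 /2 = -157.50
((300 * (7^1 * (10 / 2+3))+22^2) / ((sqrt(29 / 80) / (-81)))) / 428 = -48276 * sqrt(145) / 107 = -5432.90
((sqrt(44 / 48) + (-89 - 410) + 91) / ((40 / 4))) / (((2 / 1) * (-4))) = 51 / 10 - sqrt(33) / 480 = 5.09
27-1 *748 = -721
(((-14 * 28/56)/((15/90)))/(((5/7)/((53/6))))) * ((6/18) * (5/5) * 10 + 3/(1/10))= -51940/3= -17313.33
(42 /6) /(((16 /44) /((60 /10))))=231 /2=115.50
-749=-749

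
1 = 1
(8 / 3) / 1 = 8 / 3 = 2.67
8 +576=584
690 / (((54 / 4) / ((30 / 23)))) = 200 / 3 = 66.67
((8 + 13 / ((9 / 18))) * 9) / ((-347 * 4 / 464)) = -35496 / 347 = -102.29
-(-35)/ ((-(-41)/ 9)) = 315/ 41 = 7.68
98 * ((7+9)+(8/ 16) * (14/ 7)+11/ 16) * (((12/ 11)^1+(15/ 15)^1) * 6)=956823/ 44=21745.98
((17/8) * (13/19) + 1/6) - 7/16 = 1079/912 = 1.18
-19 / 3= -6.33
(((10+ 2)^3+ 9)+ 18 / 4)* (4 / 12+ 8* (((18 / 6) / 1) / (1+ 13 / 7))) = 152091 / 10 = 15209.10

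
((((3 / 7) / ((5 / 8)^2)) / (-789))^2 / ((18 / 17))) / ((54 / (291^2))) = 163791872 / 57194116875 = 0.00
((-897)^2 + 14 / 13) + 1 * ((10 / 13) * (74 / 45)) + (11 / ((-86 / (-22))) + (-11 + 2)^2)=4048421329 / 5031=804695.16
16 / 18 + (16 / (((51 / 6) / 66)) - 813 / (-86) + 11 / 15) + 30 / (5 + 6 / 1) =99896921 / 723690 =138.04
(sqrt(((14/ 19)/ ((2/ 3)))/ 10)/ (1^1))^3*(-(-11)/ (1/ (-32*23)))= -42504*sqrt(3990)/ 9025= -297.49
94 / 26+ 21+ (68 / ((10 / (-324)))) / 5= -416.02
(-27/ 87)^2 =81/ 841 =0.10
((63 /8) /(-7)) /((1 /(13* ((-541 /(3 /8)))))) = 21099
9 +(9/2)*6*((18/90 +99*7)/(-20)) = -46341/50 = -926.82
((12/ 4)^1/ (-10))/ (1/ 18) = -27/ 5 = -5.40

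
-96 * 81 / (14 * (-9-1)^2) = -972 / 175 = -5.55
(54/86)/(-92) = -27/3956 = -0.01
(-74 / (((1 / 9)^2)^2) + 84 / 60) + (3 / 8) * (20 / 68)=-485512.49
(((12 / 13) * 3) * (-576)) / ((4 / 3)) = -15552 / 13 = -1196.31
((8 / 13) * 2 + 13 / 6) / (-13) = -265 / 1014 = -0.26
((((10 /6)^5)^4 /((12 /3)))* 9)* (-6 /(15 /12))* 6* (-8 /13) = 610351562500000 /559607373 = 1090678.20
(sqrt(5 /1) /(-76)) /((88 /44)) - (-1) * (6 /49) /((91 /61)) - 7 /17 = -24991 /75803 - sqrt(5) /152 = -0.34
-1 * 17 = -17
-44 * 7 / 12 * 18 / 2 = -231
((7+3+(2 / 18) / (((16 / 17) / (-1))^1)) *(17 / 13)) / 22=24191 / 41184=0.59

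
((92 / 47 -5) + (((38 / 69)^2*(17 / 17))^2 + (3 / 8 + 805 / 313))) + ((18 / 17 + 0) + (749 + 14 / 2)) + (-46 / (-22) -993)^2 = 982657.88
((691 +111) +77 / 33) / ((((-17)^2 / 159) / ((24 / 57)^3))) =3446272 / 104329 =33.03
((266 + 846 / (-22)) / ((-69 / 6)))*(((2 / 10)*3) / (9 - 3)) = -2503 / 1265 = -1.98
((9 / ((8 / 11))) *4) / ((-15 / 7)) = -231 / 10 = -23.10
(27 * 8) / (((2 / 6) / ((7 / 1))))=4536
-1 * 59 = -59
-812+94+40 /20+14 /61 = -43662 /61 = -715.77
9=9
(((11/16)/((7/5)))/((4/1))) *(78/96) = 715/7168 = 0.10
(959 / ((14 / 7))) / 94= 959 / 188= 5.10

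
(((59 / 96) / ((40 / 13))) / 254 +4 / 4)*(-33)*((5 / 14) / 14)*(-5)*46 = 1234800655 / 6372352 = 193.77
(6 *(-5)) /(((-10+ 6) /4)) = 30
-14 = -14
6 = 6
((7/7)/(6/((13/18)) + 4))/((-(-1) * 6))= 13/960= 0.01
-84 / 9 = -28 / 3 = -9.33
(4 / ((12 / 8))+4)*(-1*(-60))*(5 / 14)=1000 / 7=142.86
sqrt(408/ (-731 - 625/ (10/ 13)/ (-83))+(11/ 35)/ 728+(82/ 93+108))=sqrt(100856785033699372470)/ 964951260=10.41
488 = 488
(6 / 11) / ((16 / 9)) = 0.31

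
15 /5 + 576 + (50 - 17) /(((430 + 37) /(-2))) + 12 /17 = 4601163 /7939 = 579.56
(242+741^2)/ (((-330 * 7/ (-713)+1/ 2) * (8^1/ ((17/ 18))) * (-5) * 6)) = -6658344083/ 11519280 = -578.02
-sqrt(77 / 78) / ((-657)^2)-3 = -3.00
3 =3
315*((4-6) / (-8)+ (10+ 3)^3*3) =8304975 / 4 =2076243.75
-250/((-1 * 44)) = 5.68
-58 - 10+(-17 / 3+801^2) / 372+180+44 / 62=1025285 / 558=1837.43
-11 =-11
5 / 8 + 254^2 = 516133 / 8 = 64516.62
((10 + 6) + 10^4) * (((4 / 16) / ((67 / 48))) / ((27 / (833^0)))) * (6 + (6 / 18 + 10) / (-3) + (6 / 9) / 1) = 1161856 / 5427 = 214.09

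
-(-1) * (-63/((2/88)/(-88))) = 243936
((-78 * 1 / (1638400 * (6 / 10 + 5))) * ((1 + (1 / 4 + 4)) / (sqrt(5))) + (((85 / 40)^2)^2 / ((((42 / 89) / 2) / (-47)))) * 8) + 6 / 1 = -349303831 / 10752 - 117 * sqrt(5) / 13107200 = -32487.34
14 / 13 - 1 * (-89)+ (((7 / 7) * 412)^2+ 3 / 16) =35325527 / 208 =169834.26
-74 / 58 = -37 / 29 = -1.28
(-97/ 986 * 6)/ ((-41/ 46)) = 0.66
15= 15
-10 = -10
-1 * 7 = -7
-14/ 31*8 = -112/ 31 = -3.61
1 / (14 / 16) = 8 / 7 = 1.14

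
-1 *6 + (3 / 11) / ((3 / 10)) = -56 / 11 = -5.09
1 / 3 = 0.33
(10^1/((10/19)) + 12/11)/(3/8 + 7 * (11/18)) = 15912/3685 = 4.32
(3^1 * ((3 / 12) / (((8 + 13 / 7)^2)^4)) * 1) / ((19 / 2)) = 5764801 / 6508112742762786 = 0.00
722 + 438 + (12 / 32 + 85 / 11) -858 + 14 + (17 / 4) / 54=385127 / 1188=324.18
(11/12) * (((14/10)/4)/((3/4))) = 77/180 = 0.43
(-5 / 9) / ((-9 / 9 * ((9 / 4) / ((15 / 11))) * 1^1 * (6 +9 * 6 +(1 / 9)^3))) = 2700 / 481151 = 0.01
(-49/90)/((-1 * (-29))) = -49/2610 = -0.02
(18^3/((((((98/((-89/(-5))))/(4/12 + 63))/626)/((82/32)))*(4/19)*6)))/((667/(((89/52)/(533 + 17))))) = 2972353293513/7477870400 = 397.49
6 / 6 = 1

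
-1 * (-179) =179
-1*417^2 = -173889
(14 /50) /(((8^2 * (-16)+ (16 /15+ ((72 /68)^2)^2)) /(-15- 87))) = 89450991 /3199928960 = 0.03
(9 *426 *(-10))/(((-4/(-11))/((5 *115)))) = -60625125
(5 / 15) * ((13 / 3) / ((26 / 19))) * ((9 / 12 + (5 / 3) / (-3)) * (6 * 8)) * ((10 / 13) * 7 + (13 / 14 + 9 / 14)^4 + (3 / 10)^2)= 686303123 / 6019650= 114.01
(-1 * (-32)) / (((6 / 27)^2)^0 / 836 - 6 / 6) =-26752 / 835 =-32.04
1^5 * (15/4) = 15/4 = 3.75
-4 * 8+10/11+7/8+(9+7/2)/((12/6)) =-2109/88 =-23.97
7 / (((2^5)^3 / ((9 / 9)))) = 7 / 32768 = 0.00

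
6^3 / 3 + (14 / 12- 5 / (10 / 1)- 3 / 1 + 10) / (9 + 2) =2399 / 33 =72.70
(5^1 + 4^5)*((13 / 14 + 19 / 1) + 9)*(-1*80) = -2381400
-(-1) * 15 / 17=15 / 17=0.88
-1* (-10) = 10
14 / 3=4.67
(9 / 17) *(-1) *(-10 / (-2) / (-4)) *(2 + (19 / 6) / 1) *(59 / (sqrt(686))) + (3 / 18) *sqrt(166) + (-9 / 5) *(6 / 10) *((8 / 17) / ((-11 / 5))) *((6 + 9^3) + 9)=sqrt(166) / 6 + 27435 *sqrt(14) / 13328 + 160704 / 935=181.73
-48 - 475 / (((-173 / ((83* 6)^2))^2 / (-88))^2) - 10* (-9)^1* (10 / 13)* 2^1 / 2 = -180899367467853897483185683884 / 11644685533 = -15534929385186163058.85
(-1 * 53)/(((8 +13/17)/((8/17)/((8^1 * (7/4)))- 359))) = 2264001/1043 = 2170.66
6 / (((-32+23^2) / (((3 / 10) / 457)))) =0.00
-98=-98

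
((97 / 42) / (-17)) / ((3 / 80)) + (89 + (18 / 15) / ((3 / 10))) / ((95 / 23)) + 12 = 3143209 / 101745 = 30.89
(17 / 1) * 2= 34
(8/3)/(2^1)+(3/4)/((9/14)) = 5/2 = 2.50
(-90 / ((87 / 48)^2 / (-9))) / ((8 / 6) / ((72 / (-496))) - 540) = -0.45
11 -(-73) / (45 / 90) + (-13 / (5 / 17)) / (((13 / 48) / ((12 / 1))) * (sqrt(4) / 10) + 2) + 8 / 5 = 3941509 / 28865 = 136.55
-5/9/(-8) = 5/72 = 0.07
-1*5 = -5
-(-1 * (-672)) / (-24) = 28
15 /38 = 0.39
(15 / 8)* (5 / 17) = 75 / 136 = 0.55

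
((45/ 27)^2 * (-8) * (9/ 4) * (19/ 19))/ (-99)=50/ 99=0.51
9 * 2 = 18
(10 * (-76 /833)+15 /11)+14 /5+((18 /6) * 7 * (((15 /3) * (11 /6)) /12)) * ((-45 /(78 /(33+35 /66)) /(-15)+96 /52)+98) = 278847855233 /171531360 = 1625.64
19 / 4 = 4.75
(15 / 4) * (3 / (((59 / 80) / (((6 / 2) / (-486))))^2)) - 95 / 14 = -241048655 / 35527086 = -6.78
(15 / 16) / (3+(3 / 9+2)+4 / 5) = 225 / 1472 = 0.15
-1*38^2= -1444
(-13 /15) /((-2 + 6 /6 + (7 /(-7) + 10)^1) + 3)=-13 /165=-0.08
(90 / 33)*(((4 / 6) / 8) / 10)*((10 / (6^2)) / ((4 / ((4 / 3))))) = 5 / 2376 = 0.00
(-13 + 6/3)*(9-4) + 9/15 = -272/5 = -54.40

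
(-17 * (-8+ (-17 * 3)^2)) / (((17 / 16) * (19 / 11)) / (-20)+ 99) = -155165120 / 348157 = -445.68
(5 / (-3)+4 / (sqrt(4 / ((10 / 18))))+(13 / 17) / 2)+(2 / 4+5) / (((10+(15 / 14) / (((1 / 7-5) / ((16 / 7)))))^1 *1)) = -81271 / 115260+2 *sqrt(5) / 3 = 0.79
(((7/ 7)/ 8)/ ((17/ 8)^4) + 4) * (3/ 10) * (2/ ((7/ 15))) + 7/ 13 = 43240261/ 7600411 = 5.69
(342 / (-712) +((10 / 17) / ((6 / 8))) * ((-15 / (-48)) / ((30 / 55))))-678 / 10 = -4618273 / 68085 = -67.83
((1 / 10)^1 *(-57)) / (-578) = 57 / 5780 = 0.01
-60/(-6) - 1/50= 499/50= 9.98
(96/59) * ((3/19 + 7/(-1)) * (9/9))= -12480/1121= -11.13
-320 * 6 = -1920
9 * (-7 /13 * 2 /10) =-63 /65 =-0.97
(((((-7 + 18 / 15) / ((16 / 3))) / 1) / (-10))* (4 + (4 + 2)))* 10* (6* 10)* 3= 3915 / 2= 1957.50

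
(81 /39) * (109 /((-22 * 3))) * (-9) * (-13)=-8829 /22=-401.32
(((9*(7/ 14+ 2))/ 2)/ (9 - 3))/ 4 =15/ 32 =0.47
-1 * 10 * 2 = -20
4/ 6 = 2/ 3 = 0.67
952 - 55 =897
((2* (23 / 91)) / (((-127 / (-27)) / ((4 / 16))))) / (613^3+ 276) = 621 / 5324232999722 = 0.00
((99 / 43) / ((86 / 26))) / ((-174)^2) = 143 / 6220036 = 0.00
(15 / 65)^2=9 / 169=0.05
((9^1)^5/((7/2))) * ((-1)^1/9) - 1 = -13129/7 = -1875.57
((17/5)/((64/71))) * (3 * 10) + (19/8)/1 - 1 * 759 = -20591/32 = -643.47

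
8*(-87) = -696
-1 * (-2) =2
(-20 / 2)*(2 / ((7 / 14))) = -40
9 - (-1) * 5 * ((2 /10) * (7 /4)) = 43 /4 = 10.75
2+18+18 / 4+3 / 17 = 839 / 34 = 24.68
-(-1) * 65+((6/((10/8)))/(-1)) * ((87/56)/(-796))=65.01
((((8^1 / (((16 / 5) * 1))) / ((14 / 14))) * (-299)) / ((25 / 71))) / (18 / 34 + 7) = -360893 / 1280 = -281.95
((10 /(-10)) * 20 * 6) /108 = -10 /9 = -1.11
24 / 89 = 0.27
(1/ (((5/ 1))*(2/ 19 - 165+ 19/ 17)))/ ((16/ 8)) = -0.00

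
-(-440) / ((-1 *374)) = -20 / 17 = -1.18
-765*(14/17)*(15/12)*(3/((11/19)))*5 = -448875/22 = -20403.41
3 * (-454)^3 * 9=-2526569928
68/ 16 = 17/ 4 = 4.25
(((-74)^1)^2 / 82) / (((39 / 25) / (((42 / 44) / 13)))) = 239575 / 76219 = 3.14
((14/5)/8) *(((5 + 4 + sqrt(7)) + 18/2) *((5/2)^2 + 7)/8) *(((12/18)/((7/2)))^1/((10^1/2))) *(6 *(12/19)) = 159 *sqrt(7)/1900 + 1431/950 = 1.73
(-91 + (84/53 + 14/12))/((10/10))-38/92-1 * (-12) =-280351/3657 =-76.66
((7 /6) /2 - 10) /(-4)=113 /48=2.35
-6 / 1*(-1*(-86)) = -516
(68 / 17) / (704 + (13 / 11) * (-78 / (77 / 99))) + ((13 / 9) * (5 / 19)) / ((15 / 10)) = 3009332 / 11563533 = 0.26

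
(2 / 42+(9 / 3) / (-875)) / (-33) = -116 / 86625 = -0.00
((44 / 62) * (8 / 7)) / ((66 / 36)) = 96 / 217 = 0.44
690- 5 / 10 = 1379 / 2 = 689.50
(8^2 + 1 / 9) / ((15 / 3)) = 577 / 45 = 12.82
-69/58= -1.19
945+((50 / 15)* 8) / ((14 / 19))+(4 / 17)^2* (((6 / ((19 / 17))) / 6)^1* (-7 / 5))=33274723 / 33915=981.12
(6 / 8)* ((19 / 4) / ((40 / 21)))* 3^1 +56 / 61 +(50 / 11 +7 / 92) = 110134943 / 9877120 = 11.15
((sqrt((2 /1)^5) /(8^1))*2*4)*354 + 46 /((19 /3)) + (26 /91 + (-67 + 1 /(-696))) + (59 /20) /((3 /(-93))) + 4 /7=-69579263 /462840 + 1416*sqrt(2)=1852.20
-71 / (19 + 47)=-71 / 66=-1.08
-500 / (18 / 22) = -5500 / 9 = -611.11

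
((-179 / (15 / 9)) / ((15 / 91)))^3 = -4321985145569 / 15625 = -276607049.32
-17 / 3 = -5.67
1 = 1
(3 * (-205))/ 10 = -123/ 2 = -61.50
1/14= 0.07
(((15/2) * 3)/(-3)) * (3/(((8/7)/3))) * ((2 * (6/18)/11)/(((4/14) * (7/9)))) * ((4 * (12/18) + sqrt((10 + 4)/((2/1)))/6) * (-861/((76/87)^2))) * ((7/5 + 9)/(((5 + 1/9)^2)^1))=1296975678453 * sqrt(7)/1075537408 + 1296975678453/67221088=22484.65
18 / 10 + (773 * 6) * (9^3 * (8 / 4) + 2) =33857409 / 5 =6771481.80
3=3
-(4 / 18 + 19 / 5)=-181 / 45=-4.02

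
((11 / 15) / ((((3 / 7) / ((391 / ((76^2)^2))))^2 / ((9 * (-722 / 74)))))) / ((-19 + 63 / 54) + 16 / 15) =82402859 / 28690706965823488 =0.00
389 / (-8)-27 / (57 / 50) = -10991 / 152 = -72.31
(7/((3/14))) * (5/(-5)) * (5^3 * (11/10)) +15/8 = -107755/24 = -4489.79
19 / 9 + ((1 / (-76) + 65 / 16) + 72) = 213847 / 2736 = 78.16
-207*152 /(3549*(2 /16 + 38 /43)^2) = -8.71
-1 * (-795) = 795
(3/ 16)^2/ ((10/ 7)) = 63/ 2560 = 0.02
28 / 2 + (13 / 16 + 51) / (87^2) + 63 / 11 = 26288687 / 1332144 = 19.73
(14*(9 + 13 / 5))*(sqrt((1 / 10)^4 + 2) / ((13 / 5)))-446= -446 + 203*sqrt(20001) / 325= -357.66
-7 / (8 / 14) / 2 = -49 / 8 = -6.12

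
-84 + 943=859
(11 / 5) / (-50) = -11 / 250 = -0.04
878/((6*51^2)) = 439/7803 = 0.06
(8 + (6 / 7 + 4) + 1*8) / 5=146 / 35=4.17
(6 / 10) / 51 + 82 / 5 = 279 / 17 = 16.41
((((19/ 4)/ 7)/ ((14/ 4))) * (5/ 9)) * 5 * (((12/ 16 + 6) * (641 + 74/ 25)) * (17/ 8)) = 15599931/ 3136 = 4974.47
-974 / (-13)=974 / 13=74.92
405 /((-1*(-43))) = 405 /43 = 9.42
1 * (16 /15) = 16 /15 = 1.07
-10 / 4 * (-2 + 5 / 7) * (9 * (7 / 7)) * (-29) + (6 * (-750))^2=283488255 / 14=20249161.07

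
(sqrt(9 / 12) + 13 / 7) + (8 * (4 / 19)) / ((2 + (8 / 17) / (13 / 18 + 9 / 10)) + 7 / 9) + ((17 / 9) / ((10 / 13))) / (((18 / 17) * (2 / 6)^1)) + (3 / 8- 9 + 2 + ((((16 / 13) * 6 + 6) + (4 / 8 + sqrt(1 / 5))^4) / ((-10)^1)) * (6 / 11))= -27 * sqrt(5) / 2750 + sqrt(3) / 2 + 181577579329 / 91405314000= 2.83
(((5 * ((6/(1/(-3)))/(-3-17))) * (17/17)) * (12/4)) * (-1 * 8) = -108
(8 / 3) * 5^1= 13.33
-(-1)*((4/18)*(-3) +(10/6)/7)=-0.43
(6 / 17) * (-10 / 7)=-60 / 119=-0.50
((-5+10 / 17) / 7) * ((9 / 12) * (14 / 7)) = -0.95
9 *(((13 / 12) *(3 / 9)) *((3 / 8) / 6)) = 13 / 64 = 0.20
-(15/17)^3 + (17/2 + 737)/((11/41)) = 300262353/108086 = 2777.99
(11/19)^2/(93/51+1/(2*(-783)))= 3221262/17518969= 0.18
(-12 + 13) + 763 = 764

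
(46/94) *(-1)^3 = -23/47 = -0.49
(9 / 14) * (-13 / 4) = -117 / 56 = -2.09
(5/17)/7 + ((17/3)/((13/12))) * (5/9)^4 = 5483965/10149867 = 0.54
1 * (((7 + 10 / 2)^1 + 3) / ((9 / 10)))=50 / 3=16.67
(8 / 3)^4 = 4096 / 81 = 50.57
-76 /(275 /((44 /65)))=-304 /1625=-0.19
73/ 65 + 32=2153/ 65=33.12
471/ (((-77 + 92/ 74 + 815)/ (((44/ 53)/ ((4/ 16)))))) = 383394/ 181207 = 2.12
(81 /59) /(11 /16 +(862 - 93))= 432 /242195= 0.00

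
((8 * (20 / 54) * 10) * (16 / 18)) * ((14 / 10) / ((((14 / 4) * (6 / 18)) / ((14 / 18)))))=24.58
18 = 18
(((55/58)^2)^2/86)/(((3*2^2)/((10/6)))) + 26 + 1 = 27.00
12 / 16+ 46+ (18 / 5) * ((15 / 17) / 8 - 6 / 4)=7097 / 170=41.75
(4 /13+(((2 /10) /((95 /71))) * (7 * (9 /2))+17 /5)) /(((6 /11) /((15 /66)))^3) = 519695 /853632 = 0.61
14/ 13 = 1.08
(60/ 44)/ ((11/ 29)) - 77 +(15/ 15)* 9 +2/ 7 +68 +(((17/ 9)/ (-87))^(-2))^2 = 318369043800614/ 70742287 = 4500406.44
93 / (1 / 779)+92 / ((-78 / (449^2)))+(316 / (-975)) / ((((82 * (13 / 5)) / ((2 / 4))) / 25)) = -3436897924 / 20787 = -165338.81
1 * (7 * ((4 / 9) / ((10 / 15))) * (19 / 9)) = 266 / 27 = 9.85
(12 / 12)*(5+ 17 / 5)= 42 / 5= 8.40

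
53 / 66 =0.80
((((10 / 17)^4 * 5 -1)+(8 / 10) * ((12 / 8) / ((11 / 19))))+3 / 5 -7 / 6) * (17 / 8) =30448007 / 12970320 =2.35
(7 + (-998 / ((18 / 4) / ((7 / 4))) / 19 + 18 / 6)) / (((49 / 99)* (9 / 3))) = -19613 / 2793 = -7.02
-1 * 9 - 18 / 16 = -81 / 8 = -10.12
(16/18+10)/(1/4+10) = 392/369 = 1.06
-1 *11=-11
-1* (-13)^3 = 2197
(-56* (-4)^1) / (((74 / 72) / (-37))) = -8064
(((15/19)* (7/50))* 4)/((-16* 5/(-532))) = 147/50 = 2.94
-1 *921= -921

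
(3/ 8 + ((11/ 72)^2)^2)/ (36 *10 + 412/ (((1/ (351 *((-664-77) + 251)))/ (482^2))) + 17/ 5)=-0.00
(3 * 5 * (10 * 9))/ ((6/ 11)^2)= 9075/ 2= 4537.50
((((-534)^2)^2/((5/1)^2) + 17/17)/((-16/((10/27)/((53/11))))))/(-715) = 6254918797/286200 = 21855.06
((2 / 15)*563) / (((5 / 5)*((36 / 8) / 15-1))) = -2252 / 21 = -107.24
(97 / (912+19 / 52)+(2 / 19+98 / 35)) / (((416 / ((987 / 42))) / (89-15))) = 12.59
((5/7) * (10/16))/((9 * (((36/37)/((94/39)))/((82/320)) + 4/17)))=30302075/1106096544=0.03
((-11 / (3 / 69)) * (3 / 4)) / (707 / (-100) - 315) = 18975 / 32207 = 0.59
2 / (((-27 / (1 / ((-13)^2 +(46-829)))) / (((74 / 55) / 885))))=0.00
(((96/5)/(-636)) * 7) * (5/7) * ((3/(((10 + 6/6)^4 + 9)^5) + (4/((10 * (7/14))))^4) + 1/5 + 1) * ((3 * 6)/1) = -9775716453005211000027/2235342165795488281250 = -4.37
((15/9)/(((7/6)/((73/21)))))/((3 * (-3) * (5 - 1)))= -365/2646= -0.14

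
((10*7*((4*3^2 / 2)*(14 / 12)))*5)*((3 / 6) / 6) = 1225 / 2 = 612.50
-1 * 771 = -771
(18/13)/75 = 6/325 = 0.02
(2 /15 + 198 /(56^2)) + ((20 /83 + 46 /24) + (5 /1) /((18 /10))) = 30054749 /5856480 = 5.13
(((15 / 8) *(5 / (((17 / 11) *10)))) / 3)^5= 503284375 / 1488827973632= 0.00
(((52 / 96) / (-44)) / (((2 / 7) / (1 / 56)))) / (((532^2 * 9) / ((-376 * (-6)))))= -611 / 896620032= -0.00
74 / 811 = 0.09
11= 11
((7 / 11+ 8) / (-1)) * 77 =-665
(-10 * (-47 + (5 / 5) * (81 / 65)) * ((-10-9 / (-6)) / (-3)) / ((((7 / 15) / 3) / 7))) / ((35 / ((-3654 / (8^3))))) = -19793457 / 1664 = -11895.11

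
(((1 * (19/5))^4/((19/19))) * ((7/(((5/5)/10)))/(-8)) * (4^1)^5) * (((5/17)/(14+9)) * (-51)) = 700605696/575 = 1218444.69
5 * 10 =50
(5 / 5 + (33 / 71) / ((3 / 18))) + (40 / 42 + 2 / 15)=12113 / 2485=4.87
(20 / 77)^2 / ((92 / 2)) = 200 / 136367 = 0.00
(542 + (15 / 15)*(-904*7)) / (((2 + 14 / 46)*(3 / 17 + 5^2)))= -1131163 / 11342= -99.73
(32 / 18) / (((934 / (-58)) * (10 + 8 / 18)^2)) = -1044 / 1031603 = -0.00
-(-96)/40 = 12/5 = 2.40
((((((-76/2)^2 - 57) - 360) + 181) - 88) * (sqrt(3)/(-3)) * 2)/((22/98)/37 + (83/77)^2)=-15356110 * sqrt(3)/24021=-1107.26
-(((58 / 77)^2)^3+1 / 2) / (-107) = 284559765177 / 44602389339046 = 0.01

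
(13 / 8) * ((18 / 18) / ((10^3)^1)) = 0.00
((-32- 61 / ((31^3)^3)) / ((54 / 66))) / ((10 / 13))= -40329237002413073 / 793188664820130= -50.84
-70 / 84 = -5 / 6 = -0.83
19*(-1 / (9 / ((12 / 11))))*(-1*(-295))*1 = -22420 / 33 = -679.39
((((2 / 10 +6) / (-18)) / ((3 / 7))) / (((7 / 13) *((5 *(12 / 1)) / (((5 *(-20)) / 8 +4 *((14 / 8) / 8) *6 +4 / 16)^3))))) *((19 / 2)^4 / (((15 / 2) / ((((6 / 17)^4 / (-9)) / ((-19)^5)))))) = 138229 / 21423136500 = 0.00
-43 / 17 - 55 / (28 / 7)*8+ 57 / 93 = -58980 / 527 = -111.92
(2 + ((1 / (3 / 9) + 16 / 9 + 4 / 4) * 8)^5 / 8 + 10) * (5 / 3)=7786582118300 / 177147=43955483.97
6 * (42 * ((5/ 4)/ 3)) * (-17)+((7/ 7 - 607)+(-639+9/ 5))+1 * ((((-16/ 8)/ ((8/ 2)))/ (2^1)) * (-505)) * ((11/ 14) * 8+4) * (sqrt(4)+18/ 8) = 174351/ 70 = 2490.73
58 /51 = 1.14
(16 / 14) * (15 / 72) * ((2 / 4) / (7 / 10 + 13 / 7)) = 25 / 537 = 0.05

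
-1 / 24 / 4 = -1 / 96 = -0.01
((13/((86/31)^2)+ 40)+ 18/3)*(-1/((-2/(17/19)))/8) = 5996053/2248384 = 2.67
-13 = -13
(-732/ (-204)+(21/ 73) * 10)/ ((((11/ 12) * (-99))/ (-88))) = 256736/ 40953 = 6.27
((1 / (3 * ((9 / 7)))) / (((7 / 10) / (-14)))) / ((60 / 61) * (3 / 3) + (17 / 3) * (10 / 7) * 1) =-5978 / 10467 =-0.57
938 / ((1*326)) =2.88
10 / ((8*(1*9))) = 0.14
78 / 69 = 26 / 23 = 1.13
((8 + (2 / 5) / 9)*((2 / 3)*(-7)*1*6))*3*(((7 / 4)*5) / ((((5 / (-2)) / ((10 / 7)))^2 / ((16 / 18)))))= -46336 / 27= -1716.15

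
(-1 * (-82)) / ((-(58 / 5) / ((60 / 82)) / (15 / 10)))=-225 / 29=-7.76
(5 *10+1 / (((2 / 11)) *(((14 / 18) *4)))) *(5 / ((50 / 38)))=55081 / 280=196.72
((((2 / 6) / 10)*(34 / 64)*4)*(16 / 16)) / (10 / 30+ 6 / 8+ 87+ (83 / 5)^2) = 85 / 436372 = 0.00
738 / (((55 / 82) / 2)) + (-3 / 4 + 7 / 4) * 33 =122847 / 55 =2233.58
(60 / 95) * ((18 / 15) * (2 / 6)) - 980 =-93076 / 95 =-979.75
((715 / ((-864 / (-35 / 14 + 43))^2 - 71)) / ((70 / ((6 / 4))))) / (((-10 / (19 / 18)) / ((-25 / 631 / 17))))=40755 / 4153322768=0.00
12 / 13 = 0.92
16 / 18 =8 / 9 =0.89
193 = 193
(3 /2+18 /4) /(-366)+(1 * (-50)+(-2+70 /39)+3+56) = 20884 /2379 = 8.78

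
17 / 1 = 17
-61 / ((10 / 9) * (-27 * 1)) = 61 / 30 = 2.03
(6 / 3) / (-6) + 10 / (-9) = -13 / 9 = -1.44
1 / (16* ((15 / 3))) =1 / 80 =0.01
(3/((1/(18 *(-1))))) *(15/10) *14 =-1134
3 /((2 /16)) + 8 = 32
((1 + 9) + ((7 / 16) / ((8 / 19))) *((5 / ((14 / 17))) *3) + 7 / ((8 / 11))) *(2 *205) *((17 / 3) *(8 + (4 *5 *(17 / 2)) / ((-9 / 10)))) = -13998140255 / 864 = -16201551.22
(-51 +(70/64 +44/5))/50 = -6577/8000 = -0.82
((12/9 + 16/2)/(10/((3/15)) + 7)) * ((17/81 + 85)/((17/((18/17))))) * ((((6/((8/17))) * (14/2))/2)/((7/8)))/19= 22736/9747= 2.33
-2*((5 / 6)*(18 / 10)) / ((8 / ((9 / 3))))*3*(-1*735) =19845 / 8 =2480.62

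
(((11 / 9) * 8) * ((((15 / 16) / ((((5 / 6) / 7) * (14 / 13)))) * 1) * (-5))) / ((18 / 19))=-13585 / 36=-377.36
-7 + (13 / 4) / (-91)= -197 / 28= -7.04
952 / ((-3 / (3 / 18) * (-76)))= 119 / 171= 0.70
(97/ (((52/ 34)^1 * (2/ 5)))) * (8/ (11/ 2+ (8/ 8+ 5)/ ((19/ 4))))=626620/ 3341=187.55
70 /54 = 35 /27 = 1.30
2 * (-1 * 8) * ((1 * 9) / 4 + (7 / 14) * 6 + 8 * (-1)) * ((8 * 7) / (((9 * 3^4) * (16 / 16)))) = 2464 / 729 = 3.38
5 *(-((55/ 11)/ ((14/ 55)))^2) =-378125/ 196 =-1929.21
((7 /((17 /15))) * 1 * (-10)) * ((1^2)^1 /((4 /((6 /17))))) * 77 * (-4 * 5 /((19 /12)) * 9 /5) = 9541.21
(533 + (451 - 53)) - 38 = 893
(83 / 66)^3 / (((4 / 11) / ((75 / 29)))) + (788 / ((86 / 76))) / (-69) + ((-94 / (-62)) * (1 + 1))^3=31.93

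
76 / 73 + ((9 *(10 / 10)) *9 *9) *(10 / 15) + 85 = 41759 / 73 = 572.04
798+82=880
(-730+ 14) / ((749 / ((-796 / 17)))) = 569936 / 12733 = 44.76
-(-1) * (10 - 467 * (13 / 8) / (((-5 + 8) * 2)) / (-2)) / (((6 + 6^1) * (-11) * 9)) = -7031 / 114048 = -0.06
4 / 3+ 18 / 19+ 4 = 358 / 57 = 6.28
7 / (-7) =-1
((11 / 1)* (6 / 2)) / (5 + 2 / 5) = 55 / 9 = 6.11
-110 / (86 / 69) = -3795 / 43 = -88.26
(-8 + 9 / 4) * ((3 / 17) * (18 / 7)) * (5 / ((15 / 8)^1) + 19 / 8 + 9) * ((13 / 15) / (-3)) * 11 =1108393 / 9520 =116.43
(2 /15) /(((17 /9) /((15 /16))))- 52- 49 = -13727 /136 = -100.93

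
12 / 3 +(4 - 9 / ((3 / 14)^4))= -38344 / 9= -4260.44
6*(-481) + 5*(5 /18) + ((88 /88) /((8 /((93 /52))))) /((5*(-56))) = -3023996357 /1048320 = -2884.61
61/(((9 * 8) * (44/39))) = 793/1056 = 0.75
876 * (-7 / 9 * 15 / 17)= -10220 / 17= -601.18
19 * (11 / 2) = 104.50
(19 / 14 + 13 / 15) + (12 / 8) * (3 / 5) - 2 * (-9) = 2218 / 105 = 21.12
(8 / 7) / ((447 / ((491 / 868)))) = 982 / 678993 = 0.00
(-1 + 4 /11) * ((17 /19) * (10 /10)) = -119 /209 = -0.57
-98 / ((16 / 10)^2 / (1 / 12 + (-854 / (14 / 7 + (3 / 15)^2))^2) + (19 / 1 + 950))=-4467062624150 / 44169221918931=-0.10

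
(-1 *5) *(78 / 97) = -390 / 97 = -4.02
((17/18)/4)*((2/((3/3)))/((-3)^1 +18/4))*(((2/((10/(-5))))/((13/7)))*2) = -119/351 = -0.34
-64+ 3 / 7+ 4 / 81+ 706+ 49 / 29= 10592048 / 16443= 644.17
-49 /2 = -24.50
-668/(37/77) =-51436/37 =-1390.16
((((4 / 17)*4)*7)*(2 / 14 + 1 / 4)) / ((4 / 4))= 44 / 17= 2.59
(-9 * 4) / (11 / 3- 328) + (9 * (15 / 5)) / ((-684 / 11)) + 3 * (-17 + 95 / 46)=-76753137 / 1700804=-45.13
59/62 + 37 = 2353/62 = 37.95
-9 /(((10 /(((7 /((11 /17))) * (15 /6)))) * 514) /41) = -43911 /22616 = -1.94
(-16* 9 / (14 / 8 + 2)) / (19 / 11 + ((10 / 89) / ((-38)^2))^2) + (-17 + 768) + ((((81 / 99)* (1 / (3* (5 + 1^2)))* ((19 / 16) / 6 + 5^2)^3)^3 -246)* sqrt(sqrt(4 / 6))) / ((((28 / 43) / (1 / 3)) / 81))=95289776016679 / 130754534985 + 121952580133345313091723538642033* 2^(1 / 4)* 3^(3 / 4) / 22941650627899315716096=14410026956.77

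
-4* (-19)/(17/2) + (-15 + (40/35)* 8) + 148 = 17979/119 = 151.08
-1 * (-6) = 6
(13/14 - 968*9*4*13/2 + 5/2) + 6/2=-1585539/7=-226505.57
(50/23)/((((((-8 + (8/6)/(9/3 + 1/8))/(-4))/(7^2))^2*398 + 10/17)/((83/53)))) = 476410921875/165470640203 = 2.88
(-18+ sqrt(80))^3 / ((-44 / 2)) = 5076 / 11- 2104 *sqrt(5) / 11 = 33.76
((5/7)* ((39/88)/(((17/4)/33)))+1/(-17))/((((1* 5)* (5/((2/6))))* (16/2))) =571/142800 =0.00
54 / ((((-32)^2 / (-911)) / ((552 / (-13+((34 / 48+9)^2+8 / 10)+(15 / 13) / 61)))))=-60564332205 / 187436237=-323.12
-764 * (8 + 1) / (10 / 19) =-13064.40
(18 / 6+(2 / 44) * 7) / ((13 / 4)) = 146 / 143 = 1.02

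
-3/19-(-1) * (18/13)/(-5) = -537/1235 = -0.43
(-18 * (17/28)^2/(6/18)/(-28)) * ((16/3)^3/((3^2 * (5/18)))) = 73984/1715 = 43.14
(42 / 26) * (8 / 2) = 84 / 13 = 6.46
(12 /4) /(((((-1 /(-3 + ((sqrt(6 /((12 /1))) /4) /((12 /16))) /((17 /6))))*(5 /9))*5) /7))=567 /25 - 189*sqrt(2) /425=22.05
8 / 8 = 1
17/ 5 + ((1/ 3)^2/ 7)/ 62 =66407/ 19530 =3.40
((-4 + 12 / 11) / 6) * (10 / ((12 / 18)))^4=-270000 / 11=-24545.45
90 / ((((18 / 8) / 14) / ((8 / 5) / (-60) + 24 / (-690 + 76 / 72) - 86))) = -8964889024 / 186015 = -48194.44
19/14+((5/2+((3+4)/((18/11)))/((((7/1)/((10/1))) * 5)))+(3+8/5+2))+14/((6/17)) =16174/315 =51.35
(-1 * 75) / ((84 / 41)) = -1025 / 28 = -36.61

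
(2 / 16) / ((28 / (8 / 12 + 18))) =1 / 12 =0.08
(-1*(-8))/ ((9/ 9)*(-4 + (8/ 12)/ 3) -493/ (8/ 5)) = -576/ 22457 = -0.03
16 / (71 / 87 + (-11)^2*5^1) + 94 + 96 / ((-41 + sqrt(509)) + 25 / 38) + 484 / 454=885300537072772 / 9661697903183 - 138624*sqrt(509) / 1615093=89.69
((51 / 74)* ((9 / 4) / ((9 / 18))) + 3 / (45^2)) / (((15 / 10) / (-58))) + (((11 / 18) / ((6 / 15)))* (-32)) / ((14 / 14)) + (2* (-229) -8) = -47567267 / 74925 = -634.87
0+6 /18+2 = 7 /3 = 2.33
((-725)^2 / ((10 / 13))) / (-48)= -1366625 / 96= -14235.68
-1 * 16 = -16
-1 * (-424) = 424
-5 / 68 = -0.07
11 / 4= 2.75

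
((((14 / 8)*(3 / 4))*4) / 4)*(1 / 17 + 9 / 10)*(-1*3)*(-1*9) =92421 / 2720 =33.98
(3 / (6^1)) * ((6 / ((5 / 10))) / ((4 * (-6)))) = -1 / 4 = -0.25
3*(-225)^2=151875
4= 4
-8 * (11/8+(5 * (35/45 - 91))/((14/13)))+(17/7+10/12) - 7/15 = 2106031/630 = 3342.91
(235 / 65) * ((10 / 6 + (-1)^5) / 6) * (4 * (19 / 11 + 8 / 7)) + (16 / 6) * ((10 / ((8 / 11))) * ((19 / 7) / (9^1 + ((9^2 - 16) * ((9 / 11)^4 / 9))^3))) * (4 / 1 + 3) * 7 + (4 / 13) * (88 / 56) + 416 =108110785569958564427 / 202163772583944171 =534.77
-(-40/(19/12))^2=-230400/361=-638.23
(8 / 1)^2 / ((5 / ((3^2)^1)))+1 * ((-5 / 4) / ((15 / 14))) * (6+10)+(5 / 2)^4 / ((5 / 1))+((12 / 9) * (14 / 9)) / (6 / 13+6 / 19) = 107.01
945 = 945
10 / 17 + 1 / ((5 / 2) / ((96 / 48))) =118 / 85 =1.39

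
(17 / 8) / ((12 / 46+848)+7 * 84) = 0.00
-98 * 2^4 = -1568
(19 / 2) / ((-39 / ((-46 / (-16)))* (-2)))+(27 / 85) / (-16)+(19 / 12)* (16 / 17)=64373 / 35360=1.82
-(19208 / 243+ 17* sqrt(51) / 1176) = -19208 / 243 -17* sqrt(51) / 1176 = -79.15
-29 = -29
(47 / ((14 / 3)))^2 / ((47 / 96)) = 207.18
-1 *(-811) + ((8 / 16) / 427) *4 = 346299 / 427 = 811.00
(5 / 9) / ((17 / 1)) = 0.03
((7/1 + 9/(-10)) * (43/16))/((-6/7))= -18361/960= -19.13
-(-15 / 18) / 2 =5 / 12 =0.42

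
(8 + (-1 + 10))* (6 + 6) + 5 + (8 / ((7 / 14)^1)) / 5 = 1061 / 5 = 212.20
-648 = -648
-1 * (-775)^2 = -600625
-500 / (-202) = 250 / 101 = 2.48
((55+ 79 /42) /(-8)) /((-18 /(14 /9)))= 2389 /3888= 0.61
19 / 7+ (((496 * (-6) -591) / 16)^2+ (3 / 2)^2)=89073319 / 1792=49706.09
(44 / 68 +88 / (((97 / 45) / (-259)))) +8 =-17421621 / 1649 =-10564.96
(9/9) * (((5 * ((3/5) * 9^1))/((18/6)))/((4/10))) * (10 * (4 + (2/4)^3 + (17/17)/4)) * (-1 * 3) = -23625/8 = -2953.12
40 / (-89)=-40 / 89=-0.45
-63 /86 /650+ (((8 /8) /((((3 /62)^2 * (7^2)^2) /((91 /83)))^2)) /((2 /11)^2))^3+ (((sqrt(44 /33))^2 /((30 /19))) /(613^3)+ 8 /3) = 15261531599443928080900957707340105835744276029 /3643187830584622694453144300025363373256028300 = 4.19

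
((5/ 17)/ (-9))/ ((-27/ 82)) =410/ 4131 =0.10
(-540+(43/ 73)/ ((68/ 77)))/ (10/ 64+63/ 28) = -21417992/ 95557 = -224.14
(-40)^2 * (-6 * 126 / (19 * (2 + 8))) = -120960 / 19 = -6366.32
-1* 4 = -4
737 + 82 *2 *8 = 2049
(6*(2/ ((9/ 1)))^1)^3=64/ 27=2.37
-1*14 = -14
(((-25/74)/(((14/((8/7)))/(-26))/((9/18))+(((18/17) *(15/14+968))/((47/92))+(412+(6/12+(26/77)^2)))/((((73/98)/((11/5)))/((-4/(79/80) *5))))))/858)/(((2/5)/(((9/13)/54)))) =575979125/6609599175344292972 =0.00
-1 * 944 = -944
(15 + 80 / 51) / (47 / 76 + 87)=64220 / 339609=0.19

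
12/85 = 0.14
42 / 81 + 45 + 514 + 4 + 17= 15674 / 27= 580.52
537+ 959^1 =1496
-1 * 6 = -6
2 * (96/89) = 192/89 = 2.16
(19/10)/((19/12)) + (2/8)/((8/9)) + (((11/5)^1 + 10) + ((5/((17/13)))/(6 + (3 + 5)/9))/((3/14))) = 1372003/84320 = 16.27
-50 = -50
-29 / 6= -4.83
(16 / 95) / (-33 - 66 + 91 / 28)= -64 / 36385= -0.00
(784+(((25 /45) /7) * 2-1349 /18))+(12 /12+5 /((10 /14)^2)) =720.01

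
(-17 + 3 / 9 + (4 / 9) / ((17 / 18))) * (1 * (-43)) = 35518 / 51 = 696.43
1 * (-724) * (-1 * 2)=1448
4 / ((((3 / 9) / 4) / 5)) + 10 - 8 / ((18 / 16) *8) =2242 / 9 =249.11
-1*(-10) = 10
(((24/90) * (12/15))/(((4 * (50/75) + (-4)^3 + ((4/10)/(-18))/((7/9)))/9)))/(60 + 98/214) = -107856/208398835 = -0.00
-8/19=-0.42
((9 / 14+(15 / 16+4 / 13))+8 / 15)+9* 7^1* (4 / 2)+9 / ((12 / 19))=3115943 / 21840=142.67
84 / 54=14 / 9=1.56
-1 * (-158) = 158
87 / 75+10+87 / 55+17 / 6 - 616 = -990701 / 1650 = -600.42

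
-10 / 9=-1.11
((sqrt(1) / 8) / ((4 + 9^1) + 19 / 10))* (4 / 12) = 0.00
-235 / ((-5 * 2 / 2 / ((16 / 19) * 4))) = 3008 / 19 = 158.32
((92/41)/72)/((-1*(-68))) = 23/50184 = 0.00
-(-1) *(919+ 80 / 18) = 8311 / 9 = 923.44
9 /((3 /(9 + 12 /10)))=30.60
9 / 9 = 1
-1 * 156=-156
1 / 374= 0.00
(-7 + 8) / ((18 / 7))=7 / 18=0.39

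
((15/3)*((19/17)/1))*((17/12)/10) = 19/24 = 0.79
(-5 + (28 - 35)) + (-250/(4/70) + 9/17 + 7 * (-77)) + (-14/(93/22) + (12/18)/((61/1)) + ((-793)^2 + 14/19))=381086558192/610793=623920.97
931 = 931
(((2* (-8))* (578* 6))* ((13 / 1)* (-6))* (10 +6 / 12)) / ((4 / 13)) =147695184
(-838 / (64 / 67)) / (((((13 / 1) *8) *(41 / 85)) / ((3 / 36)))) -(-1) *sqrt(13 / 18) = -2386205 / 1637376 + sqrt(26) / 6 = -0.61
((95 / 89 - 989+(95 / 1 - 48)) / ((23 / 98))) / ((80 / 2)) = -100.23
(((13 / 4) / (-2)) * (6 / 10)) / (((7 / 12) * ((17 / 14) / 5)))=-117 / 17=-6.88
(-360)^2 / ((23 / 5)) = 648000 / 23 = 28173.91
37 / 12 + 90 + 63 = 1873 / 12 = 156.08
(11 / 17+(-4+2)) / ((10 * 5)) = -0.03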